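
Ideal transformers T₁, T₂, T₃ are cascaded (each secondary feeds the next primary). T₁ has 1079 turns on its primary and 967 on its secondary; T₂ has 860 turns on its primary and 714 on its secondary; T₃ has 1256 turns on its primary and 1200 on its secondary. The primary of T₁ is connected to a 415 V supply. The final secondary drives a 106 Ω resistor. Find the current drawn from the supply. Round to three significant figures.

I_supply ≈ 1.98 A

After T₁: V = 415.00 × 967/1079 = 371.92 V.
After T₂: V = 371.92 × 714/860 = 308.78 V.
After T₃: V = 308.78 × 1200/1256 = 295.02 V.
I_load = 295.02/106 = 2.7832 A, so P_out = 295.02 × 2.7832 = 821.08 W.
All ideal ⇒ P_in = P_out, so I_supply = 821.08/415 = 1.98 A.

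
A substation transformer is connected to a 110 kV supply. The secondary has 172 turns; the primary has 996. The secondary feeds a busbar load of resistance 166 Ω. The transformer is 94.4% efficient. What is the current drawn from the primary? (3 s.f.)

V_s = 110000 × 172/996 = 18996 V.
I_s = V_s/R = 18996/166 = 114.43 A.
P_out = V_s I_s = 18996 × 114.43 = 2.1738×10^6 W.
P_in = P_out/η = 2.1738×10^6/0.944 = 2.3027×10^6 W.
I_p = P_in/V_p = 2.3027×10^6/110000 = 20.9 A.

I_p ≈ 20.9 A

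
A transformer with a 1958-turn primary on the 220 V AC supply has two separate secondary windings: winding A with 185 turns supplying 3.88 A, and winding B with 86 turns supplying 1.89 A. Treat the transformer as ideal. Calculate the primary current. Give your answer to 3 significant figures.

I_p ≈ 0.450 A

V_A = 220 × 185/1958 = 20.787 V; V_B = 220 × 86/1958 = 9.6629 V.
P_out = V_A I_A + V_B I_B = 20.787×3.88 + 9.6629×1.89 = 80.652 + 18.263 = 98.915 W.
Ideal ⇒ P_in = P_out, so I_p = P_out/V_p = 98.915/220 = 0.450 A.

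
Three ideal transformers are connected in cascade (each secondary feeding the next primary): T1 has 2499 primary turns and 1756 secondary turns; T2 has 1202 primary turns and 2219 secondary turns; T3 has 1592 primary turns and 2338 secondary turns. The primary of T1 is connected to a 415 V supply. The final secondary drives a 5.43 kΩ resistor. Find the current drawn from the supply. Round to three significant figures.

I_supply ≈ 0.277 A

After T1: V = 415.00 × 1756/2499 = 291.61 V.
After T2: V = 291.61 × 2219/1202 = 538.34 V.
After T3: V = 538.34 × 2338/1592 = 790.61 V.
I_load = 790.61/5430 = 0.14560 A, so P_out = 790.61 × 0.14560 = 115.11 W.
All ideal ⇒ P_in = P_out, so I_supply = 115.11/415 = 0.277 A.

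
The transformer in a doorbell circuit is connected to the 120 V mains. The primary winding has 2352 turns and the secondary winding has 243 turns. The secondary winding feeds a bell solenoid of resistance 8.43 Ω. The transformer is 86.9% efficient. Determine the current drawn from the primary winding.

I_p ≈ 0.175 A

V_s = 120 × 243/2352 = 12.398 V.
I_s = V_s/R = 12.398/8.43 = 1.4707 A.
P_out = V_s I_s = 12.398 × 1.4707 = 18.234 W.
P_in = P_out/η = 18.234/0.869 = 20.982 W.
I_p = P_in/V_p = 20.982/120 = 0.175 A.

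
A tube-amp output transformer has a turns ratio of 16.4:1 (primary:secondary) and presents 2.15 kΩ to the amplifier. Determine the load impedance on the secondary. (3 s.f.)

Z_s ≈ 7.99 Ω

Z_s = Z_p/(N_p/N_s)² = 2150/16.4² = 7.99 Ω.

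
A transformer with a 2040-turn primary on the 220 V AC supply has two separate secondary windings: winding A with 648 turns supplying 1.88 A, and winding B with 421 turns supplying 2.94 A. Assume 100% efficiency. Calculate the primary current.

I_p ≈ 1.20 A

V_A = 220 × 648/2040 = 69.882 V; V_B = 220 × 421/2040 = 45.402 V.
P_out = V_A I_A + V_B I_B = 69.882×1.88 + 45.402×2.94 = 131.38 + 133.48 = 264.86 W.
Ideal ⇒ P_in = P_out, so I_p = P_out/V_p = 264.86/220 = 1.20 A.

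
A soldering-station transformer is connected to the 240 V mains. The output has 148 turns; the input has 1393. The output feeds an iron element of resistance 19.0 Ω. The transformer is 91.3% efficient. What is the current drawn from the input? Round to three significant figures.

I_in ≈ 0.156 A

V_out = 240 × 148/1393 = 25.499 V.
I_out = V_out/R = 25.499/19.0 = 1.3420 A.
P_out = V_out I_out = 25.499 × 1.3420 = 34.221 W.
P_in = P_out/η = 34.221/0.913 = 37.482 W.
I_in = P_in/V_in = 37.482/240 = 0.156 A.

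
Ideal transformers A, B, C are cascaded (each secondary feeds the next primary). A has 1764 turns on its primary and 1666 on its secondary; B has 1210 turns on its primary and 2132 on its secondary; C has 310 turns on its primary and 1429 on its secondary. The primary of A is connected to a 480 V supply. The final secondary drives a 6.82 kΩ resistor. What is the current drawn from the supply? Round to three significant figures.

After A: V = 480.00 × 1666/1764 = 453.33 V.
After B: V = 453.33 × 2132/1210 = 798.77 V.
After C: V = 798.77 × 1429/310 = 3682.1 V.
I_load = 3682.1/6820 = 0.53989 A, so P_out = 3682.1 × 0.53989 = 1987.9 W.
All ideal ⇒ P_in = P_out, so I_supply = 1987.9/480 = 4.14 A.

I_supply ≈ 4.14 A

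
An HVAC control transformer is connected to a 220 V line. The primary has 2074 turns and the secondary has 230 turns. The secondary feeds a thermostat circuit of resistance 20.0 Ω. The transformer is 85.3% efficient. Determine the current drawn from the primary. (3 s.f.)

V_s = 220 × 230/2074 = 24.397 V.
I_s = V_s/R = 24.397/20.0 = 1.2199 A.
P_out = V_s I_s = 24.397 × 1.2199 = 29.761 W.
P_in = P_out/η = 29.761/0.853 = 34.890 W.
I_p = P_in/V_p = 34.890/220 = 0.159 A.

I_p ≈ 0.159 A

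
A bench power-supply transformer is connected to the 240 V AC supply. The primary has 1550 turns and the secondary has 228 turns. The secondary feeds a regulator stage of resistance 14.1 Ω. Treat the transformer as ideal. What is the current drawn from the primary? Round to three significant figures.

V_s = V_p × N_s/N_p = 240 × 228/1550 = 35.303 V.
I_s = V_s/R = 35.303/14.1 = 2.5038 A.
For an ideal transformer I_p N_p = I_s N_s, so I_p = 2.5038 × 228/1550 = 0.368 A.

I_p ≈ 0.368 A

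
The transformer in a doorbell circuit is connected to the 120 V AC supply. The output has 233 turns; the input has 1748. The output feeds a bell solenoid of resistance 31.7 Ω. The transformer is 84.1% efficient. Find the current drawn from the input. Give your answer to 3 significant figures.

V_out = 120 × 233/1748 = 15.995 V.
I_out = V_out/R = 15.995/31.7 = 0.50459 A.
P_out = V_out I_out = 15.995 × 0.50459 = 8.0711 W.
P_in = P_out/η = 8.0711/0.841 = 9.5970 W.
I_in = P_in/V_in = 9.5970/120 = 0.0800 A.

I_in ≈ 0.0800 A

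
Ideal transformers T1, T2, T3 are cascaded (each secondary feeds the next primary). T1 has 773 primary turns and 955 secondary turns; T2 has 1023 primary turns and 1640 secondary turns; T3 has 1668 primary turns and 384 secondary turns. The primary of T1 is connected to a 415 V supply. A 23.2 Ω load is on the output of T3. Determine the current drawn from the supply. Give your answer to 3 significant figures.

After T1: V = 415.00 × 955/773 = 512.71 V.
After T2: V = 512.71 × 1640/1023 = 821.94 V.
After T3: V = 821.94 × 384/1668 = 189.22 V.
I_load = 189.22/23.2 = 8.1562 A, so P_out = 189.22 × 8.1562 = 1543.3 W.
All ideal ⇒ P_in = P_out, so I_supply = 1543.3/415 = 3.72 A.

I_supply ≈ 3.72 A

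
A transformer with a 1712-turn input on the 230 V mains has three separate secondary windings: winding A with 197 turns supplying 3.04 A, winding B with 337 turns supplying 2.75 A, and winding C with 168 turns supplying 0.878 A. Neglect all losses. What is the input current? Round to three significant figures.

I_in ≈ 0.977 A

V_A = 230 × 197/1712 = 26.466 V; V_B = 230 × 337/1712 = 45.275 V; V_C = 230 × 168/1712 = 22.570 V.
P_out = V_A I_A + V_B I_B + V_C I_C = 26.466×3.04 + 45.275×2.75 + 22.570×0.878 = 80.457 + 124.50 + 19.817 = 224.78 W.
Ideal ⇒ P_in = P_out, so I_in = P_out/V_in = 224.78/230 = 0.977 A.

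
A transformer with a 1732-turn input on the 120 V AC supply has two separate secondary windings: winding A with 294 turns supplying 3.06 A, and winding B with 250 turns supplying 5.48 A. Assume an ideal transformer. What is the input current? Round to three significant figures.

I_in ≈ 1.31 A

V_A = 120 × 294/1732 = 20.370 V; V_B = 120 × 250/1732 = 17.321 V.
P_out = V_A I_A + V_B I_B = 20.370×3.06 + 17.321×5.48 = 62.331 + 94.919 = 157.25 W.
Ideal ⇒ P_in = P_out, so I_in = P_out/V_in = 157.25/120 = 1.31 A.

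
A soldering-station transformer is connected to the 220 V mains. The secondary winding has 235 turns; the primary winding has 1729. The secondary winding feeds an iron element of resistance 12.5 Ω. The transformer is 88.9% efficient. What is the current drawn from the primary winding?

V_s = 220 × 235/1729 = 29.902 V.
I_s = V_s/R = 29.902/12.5 = 2.3921 A.
P_out = V_s I_s = 29.902 × 2.3921 = 71.529 W.
P_in = P_out/η = 71.529/0.889 = 80.460 W.
I_p = P_in/V_p = 80.460/220 = 0.366 A.

I_p ≈ 0.366 A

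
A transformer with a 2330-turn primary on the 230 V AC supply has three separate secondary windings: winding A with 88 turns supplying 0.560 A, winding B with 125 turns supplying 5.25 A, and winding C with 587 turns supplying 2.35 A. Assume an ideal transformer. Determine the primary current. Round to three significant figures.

V_A = 230 × 88/2330 = 8.6867 V; V_B = 230 × 125/2330 = 12.339 V; V_C = 230 × 587/2330 = 57.944 V.
P_out = V_A I_A + V_B I_B + V_C I_C = 8.6867×0.560 + 12.339×5.25 + 57.944×2.35 = 4.8645 + 64.780 + 136.17 = 205.81 W.
Ideal ⇒ P_in = P_out, so I_p = P_out/V_p = 205.81/230 = 0.895 A.

I_p ≈ 0.895 A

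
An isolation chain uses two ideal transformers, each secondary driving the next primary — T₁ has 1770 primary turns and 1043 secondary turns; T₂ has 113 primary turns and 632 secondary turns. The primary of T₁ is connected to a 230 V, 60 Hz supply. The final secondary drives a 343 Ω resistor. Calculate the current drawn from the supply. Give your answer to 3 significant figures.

I_supply ≈ 7.28 A

After T₁: V = 230.00 × 1043/1770 = 135.53 V.
After T₂: V = 135.53 × 632/113 = 758.01 V.
I_load = 758.01/343 = 2.2100 A, so P_out = 758.01 × 2.2100 = 1675.2 W.
All ideal ⇒ P_in = P_out, so I_supply = 1675.2/230 = 7.28 A.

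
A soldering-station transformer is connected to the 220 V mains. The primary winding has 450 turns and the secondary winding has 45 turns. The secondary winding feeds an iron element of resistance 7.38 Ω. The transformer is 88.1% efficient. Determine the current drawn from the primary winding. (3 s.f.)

V_s = 220 × 45/450 = 22.000 V.
I_s = V_s/R = 22.000/7.38 = 2.9810 A.
P_out = V_s I_s = 22.000 × 2.9810 = 65.583 W.
P_in = P_out/η = 65.583/0.881 = 74.441 W.
I_p = P_in/V_p = 74.441/220 = 0.338 A.

I_p ≈ 0.338 A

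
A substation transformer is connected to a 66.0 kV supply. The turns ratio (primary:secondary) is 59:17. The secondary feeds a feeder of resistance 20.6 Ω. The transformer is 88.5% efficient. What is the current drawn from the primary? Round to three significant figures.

I_p ≈ 301 A

V_s = 66000 × 17/59 = 19017 V.
I_s = V_s/R = 19017/20.6 = 923.15 A.
P_out = V_s I_s = 19017 × 923.15 = 1.7556×10^7 W.
P_in = P_out/η = 1.7556×10^7/0.885 = 1.9837×10^7 W.
I_p = P_in/V_p = 1.9837×10^7/66000 = 301 A.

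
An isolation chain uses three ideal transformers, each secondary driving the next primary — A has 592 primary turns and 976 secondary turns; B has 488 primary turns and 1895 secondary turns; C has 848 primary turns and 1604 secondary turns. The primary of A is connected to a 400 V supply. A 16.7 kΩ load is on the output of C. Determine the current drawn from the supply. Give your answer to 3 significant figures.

Secondary of A: V = 400.00 × 976/592 = 659.46 V.
Secondary of B: V = 659.46 × 1895/488 = 2560.8 V.
Secondary of C: V = 2560.8 × 1604/848 = 4843.8 V.
I_load = 4843.8/16700 = 0.29005 A, so P_out = 4843.8 × 0.29005 = 1404.9 W.
All ideal ⇒ P_in = P_out, so I_supply = 1404.9/400 = 3.51 A.

I_supply ≈ 3.51 A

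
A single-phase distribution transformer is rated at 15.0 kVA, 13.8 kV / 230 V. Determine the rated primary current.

I_p ≈ 1.09 A

I_p = S/V_p = 15000/13800 = 1.09 A.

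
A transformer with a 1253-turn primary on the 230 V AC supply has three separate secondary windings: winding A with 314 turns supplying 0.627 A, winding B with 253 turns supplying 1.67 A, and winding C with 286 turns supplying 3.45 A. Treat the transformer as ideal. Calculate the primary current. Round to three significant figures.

V_A = 230 × 314/1253 = 57.638 V; V_B = 230 × 253/1253 = 46.441 V; V_C = 230 × 286/1253 = 52.498 V.
P_out = V_A I_A + V_B I_B + V_C I_C = 57.638×0.627 + 46.441×1.67 + 52.498×3.45 = 36.139 + 77.556 + 181.12 = 294.81 W.
Ideal ⇒ P_in = P_out, so I_p = P_out/V_p = 294.81/230 = 1.28 A.

I_p ≈ 1.28 A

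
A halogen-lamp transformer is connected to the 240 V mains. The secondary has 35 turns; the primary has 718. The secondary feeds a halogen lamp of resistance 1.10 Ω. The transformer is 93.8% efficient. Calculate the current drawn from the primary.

I_p ≈ 0.553 A

V_s = 240 × 35/718 = 11.699 V.
I_s = V_s/R = 11.699/1.10 = 10.636 A.
P_out = V_s I_s = 11.699 × 10.636 = 124.43 W.
P_in = P_out/η = 124.43/0.938 = 132.65 W.
I_p = P_in/V_p = 132.65/240 = 0.553 A.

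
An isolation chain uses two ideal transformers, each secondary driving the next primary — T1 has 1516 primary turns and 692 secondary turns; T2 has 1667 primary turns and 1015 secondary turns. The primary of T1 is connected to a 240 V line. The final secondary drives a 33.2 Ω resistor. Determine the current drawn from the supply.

After T1: V = 240.00 × 692/1516 = 109.55 V.
After T2: V = 109.55 × 1015/1667 = 66.703 V.
I_load = 66.703/33.2 = 2.0091 A, so P_out = 66.703 × 2.0091 = 134.02 W.
All ideal ⇒ P_in = P_out, so I_supply = 134.02/240 = 0.558 A.

I_supply ≈ 0.558 A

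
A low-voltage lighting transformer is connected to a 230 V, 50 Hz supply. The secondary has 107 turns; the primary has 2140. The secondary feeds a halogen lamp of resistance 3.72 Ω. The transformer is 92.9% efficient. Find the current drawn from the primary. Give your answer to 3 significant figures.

I_p ≈ 0.166 A

V_s = 230 × 107/2140 = 11.500 V.
I_s = V_s/R = 11.500/3.72 = 3.0914 A.
P_out = V_s I_s = 11.500 × 3.0914 = 35.551 W.
P_in = P_out/η = 35.551/0.929 = 38.268 W.
I_p = P_in/V_p = 38.268/230 = 0.166 A.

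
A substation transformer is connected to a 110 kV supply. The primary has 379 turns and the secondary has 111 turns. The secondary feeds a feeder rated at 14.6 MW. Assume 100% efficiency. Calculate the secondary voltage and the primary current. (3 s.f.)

V_s ≈ 32200 V, I_p ≈ 133 A

V_s = V_p × N_s/N_p = 110000 × 111/379 = 32216 V.
I_s = P/V_s = 1.46×10^7/32216 = 453.19 A.
I_p = I_s × N_s/N_p = 453.19 × 111/379 = 133 A.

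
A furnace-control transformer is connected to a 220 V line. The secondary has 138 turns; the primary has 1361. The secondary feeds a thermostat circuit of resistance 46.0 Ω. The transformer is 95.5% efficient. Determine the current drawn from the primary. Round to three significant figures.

V_s = 220 × 138/1361 = 22.307 V.
I_s = V_s/R = 22.307/46.0 = 0.48494 A.
P_out = V_s I_s = 22.307 × 0.48494 = 10.818 W.
P_in = P_out/η = 10.818/0.955 = 11.327 W.
I_p = P_in/V_p = 11.327/220 = 0.0515 A.

I_p ≈ 0.0515 A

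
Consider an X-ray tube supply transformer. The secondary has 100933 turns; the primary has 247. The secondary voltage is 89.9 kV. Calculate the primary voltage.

V_p/V_s = N_p/N_s, so V_p = 89900 × 247/100933 = 220 V.

V_p ≈ 220 V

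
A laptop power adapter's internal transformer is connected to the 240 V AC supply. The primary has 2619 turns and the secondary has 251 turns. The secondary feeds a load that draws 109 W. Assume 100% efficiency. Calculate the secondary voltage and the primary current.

V_s ≈ 23.0 V, I_p ≈ 0.454 A

V_s = V_p × N_s/N_p = 240 × 251/2619 = 23.001 V.
I_s = P/V_s = 109/23.001 = 4.7389 A.
I_p = I_s × N_s/N_p = 4.7389 × 251/2619 = 0.454 A.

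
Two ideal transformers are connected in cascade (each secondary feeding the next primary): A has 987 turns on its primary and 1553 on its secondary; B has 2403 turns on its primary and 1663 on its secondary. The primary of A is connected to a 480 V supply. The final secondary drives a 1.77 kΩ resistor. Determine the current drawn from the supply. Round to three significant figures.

After A: V = 480.00 × 1553/987 = 755.26 V.
After B: V = 755.26 × 1663/2403 = 522.68 V.
I_load = 522.68/1770 = 0.29530 A, so P_out = 522.68 × 0.29530 = 154.35 W.
All ideal ⇒ P_in = P_out, so I_supply = 154.35/480 = 0.322 A.

I_supply ≈ 0.322 A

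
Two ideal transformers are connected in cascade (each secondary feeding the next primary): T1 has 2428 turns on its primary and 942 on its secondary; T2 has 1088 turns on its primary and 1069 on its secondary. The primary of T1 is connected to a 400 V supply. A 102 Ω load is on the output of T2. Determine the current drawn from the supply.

I_supply ≈ 0.570 A

Secondary of T1: V = 400.00 × 942/2428 = 155.19 V.
Secondary of T2: V = 155.19 × 1069/1088 = 152.48 V.
I_load = 152.48/102 = 1.4949 A, so P_out = 152.48 × 1.4949 = 227.94 W.
All ideal ⇒ P_in = P_out, so I_supply = 227.94/400 = 0.570 A.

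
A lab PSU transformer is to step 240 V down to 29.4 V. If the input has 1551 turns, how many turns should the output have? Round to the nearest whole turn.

N_out/N_in = V_out/V_in, so N_out = 1551 × 29.4/240 = 190.0 ≈ 190 turns.

N_out = 190 turns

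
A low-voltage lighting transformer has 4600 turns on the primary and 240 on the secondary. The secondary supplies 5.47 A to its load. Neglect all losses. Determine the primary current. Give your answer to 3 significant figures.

For an ideal transformer I_p/I_s = N_s/N_p, so I_p = 5.47 × 240/4600 = 0.285 A.

I_p ≈ 0.285 A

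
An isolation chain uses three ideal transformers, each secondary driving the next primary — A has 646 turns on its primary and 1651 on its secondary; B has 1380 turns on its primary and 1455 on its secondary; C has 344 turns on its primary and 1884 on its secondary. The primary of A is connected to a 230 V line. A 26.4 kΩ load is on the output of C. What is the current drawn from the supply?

I_supply ≈ 1.90 A

After A: V = 230.00 × 1651/646 = 587.82 V.
After B: V = 587.82 × 1455/1380 = 619.76 V.
After C: V = 619.76 × 1884/344 = 3394.3 V.
I_load = 3394.3/26400 = 0.12857 A, so P_out = 3394.3 × 0.12857 = 436.41 W.
All ideal ⇒ P_in = P_out, so I_supply = 436.41/230 = 1.90 A.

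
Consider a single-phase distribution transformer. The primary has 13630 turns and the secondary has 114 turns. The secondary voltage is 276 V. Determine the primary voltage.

V_p/V_s = N_p/N_s, so V_p = 276 × 13630/114 = 33000 V.

V_p ≈ 33000 V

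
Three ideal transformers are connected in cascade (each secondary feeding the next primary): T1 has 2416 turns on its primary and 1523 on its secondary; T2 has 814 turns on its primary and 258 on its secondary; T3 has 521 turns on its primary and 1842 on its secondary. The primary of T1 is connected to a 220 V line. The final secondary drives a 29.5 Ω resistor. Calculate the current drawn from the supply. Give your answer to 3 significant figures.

I_supply ≈ 3.72 A

After T1: V = 220.00 × 1523/2416 = 138.68 V.
After T2: V = 138.68 × 258/814 = 43.956 V.
After T3: V = 43.956 × 1842/521 = 155.41 V.
I_load = 155.41/29.5 = 5.2681 A, so P_out = 155.41 × 5.2681 = 818.70 W.
All ideal ⇒ P_in = P_out, so I_supply = 818.70/220 = 3.72 A.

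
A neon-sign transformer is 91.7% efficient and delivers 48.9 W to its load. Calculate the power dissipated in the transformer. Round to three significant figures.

P_loss ≈ 4.43 W

P_in = P_out/η = 48.9/0.917 = 53.3261 W.
P_loss = P_in − P_out = 53.3261 − 48.9 = 4.43 W.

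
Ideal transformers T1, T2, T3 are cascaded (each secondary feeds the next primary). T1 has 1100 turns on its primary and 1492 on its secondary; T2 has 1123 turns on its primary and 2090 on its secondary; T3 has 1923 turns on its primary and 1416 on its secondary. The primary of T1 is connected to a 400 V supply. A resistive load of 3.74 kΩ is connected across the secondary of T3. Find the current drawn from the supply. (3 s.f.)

After T1: V = 400.00 × 1492/1100 = 542.55 V.
After T2: V = 542.55 × 2090/1123 = 1009.7 V.
After T3: V = 1009.7 × 1416/1923 = 743.51 V.
I_load = 743.51/3740 = 0.19880 A, so P_out = 743.51 × 0.19880 = 147.81 W.
All ideal ⇒ P_in = P_out, so I_supply = 147.81/400 = 0.370 A.

I_supply ≈ 0.370 A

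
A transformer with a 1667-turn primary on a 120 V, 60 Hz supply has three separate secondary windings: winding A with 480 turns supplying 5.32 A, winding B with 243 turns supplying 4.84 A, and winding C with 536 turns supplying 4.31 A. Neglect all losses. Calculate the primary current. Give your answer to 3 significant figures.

I_p ≈ 3.62 A

V_A = 120 × 480/1667 = 34.553 V; V_B = 120 × 243/1667 = 17.493 V; V_C = 120 × 536/1667 = 38.584 V.
P_out = V_A I_A + V_B I_B + V_C I_C = 34.553×5.32 + 17.493×4.84 + 38.584×4.31 = 183.82 + 84.664 + 166.30 = 434.78 W.
Ideal ⇒ P_in = P_out, so I_p = P_out/V_p = 434.78/120 = 3.62 A.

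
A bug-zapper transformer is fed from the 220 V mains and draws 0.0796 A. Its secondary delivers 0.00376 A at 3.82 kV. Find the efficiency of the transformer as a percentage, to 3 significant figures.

P_in = 220 × 0.0796 = 17.5120 W.
P_out = 3820 × 0.00376 = 14.3632 W.
η = P_out/P_in = 14.3632/17.5120 = 0.820.

η ≈ 82.0%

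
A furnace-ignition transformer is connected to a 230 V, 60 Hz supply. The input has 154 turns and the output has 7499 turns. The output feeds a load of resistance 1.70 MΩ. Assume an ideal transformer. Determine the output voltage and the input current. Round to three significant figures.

V_out ≈ 11200 V, I_in ≈ 0.321 A

V_out = V_in × N_out/N_in = 230 × 7499/154 = 11200 V.
I_out = V_out/R = 11200/(1.70×10^6) = 0.0065881 A.
I_in = I_out × N_out/N_in = 0.0065881 × 7499/154 = 0.321 A.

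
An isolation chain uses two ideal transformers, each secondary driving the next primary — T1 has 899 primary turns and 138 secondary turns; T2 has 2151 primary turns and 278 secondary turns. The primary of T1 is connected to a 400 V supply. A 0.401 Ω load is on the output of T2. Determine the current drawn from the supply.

I_supply ≈ 0.393 A

Secondary of T1: V = 400.00 × 138/899 = 61.402 V.
Secondary of T2: V = 61.402 × 278/2151 = 7.9357 V.
I_load = 7.9357/0.401 = 19.790 A, so P_out = 7.9357 × 19.790 = 157.04 W.
All ideal ⇒ P_in = P_out, so I_supply = 157.04/400 = 0.393 A.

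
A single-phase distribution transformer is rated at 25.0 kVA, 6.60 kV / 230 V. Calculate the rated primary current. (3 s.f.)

I_p = S/V_p = 25000/6600 = 3.79 A.

I_p ≈ 3.79 A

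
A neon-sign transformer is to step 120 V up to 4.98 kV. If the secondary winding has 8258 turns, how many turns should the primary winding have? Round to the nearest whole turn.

N_p = 199 turns

N_p/N_s = V_p/V_s, so N_p = 8258 × 120/4980 = 199.0 ≈ 199 turns.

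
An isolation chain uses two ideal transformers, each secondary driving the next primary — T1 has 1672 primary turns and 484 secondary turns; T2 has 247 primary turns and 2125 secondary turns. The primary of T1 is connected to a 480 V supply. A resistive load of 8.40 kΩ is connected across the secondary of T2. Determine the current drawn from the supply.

Secondary of T1: V = 480.00 × 484/1672 = 138.95 V.
Secondary of T2: V = 138.95 × 2125/247 = 1195.4 V.
I_load = 1195.4/8400 = 0.14231 A, so P_out = 1195.4 × 0.14231 = 170.12 W.
All ideal ⇒ P_in = P_out, so I_supply = 170.12/480 = 0.354 A.

I_supply ≈ 0.354 A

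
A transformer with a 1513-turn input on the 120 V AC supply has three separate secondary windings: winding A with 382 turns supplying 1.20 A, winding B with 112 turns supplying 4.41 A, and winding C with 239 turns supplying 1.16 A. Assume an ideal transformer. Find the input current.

V_A = 120 × 382/1513 = 30.297 V; V_B = 120 × 112/1513 = 8.8830 V; V_C = 120 × 239/1513 = 18.956 V.
P_out = V_A I_A + V_B I_B + V_C I_C = 30.297×1.20 + 8.8830×4.41 + 18.956×1.16 = 36.357 + 39.174 + 21.989 = 97.520 W.
Ideal ⇒ P_in = P_out, so I_in = P_out/V_in = 97.520/120 = 0.813 A.

I_in ≈ 0.813 A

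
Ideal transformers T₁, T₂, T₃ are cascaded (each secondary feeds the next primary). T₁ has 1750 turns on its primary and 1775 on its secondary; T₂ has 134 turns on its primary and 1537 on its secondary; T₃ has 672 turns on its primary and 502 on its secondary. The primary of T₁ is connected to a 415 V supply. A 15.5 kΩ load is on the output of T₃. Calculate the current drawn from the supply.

After T₁: V = 415.00 × 1775/1750 = 420.93 V.
After T₂: V = 420.93 × 1537/134 = 4828.1 V.
After T₃: V = 4828.1 × 502/672 = 3606.7 V.
I_load = 3606.7/15500 = 0.23269 A, so P_out = 3606.7 × 0.23269 = 839.25 W.
All ideal ⇒ P_in = P_out, so I_supply = 839.25/415 = 2.02 A.

I_supply ≈ 2.02 A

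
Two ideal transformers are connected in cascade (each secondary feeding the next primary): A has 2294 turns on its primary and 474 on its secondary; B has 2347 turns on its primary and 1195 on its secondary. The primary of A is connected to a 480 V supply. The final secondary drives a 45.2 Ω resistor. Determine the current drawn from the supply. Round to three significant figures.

After A: V = 480.00 × 474/2294 = 99.180 V.
After B: V = 99.180 × 1195/2347 = 50.499 V.
I_load = 50.499/45.2 = 1.1172 A, so P_out = 50.499 × 1.1172 = 56.419 W.
All ideal ⇒ P_in = P_out, so I_supply = 56.419/480 = 0.118 A.

I_supply ≈ 0.118 A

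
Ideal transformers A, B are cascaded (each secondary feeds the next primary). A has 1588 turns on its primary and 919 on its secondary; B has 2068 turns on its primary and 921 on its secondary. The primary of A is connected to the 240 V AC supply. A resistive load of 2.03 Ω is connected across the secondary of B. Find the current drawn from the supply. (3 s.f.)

Secondary of A: V = 240.00 × 919/1588 = 138.89 V.
Secondary of B: V = 138.89 × 921/2068 = 61.857 V.
I_load = 61.857/2.03 = 30.471 A, so P_out = 61.857 × 30.471 = 1884.8 W.
All ideal ⇒ P_in = P_out, so I_supply = 1884.8/240 = 7.85 A.

I_supply ≈ 7.85 A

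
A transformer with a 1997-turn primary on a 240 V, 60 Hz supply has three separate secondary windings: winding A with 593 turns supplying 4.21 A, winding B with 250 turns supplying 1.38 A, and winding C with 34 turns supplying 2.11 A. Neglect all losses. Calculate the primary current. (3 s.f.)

I_p ≈ 1.46 A

V_A = 240 × 593/1997 = 71.267 V; V_B = 240 × 250/1997 = 30.045 V; V_C = 240 × 34/1997 = 4.0861 V.
P_out = V_A I_A + V_B I_B + V_C I_C = 71.267×4.21 + 30.045×1.38 + 4.0861×2.11 = 300.03 + 41.462 + 8.6217 = 350.12 W.
Ideal ⇒ P_in = P_out, so I_p = P_out/V_p = 350.12/240 = 1.46 A.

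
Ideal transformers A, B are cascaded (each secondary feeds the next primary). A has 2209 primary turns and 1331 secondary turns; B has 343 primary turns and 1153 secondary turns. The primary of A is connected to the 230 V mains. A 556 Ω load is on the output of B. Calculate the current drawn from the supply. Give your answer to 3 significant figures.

Secondary of A: V = 230.00 × 1331/2209 = 138.58 V.
Secondary of B: V = 138.58 × 1153/343 = 465.85 V.
I_load = 465.85/556 = 0.83786 A, so P_out = 465.85 × 0.83786 = 390.32 W.
All ideal ⇒ P_in = P_out, so I_supply = 390.32/230 = 1.70 A.

I_supply ≈ 1.70 A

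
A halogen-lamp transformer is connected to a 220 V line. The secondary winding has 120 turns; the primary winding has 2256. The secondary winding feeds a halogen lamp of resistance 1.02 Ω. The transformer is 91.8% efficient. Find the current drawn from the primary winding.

V_s = 220 × 120/2256 = 11.702 V.
I_s = V_s/R = 11.702/1.02 = 11.473 A.
P_out = V_s I_s = 11.702 × 11.473 = 134.25 W.
P_in = P_out/η = 134.25/0.918 = 146.25 W.
I_p = P_in/V_p = 146.25/220 = 0.665 A.

I_p ≈ 0.665 A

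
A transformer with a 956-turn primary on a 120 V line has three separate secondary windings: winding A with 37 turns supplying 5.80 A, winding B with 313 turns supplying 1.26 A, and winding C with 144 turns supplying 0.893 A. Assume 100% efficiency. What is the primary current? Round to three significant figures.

I_p ≈ 0.772 A

V_A = 120 × 37/956 = 4.6444 V; V_B = 120 × 313/956 = 39.289 V; V_C = 120 × 144/956 = 18.075 V.
P_out = V_A I_A + V_B I_B + V_C I_C = 4.6444×5.80 + 39.289×1.26 + 18.075×0.893 = 26.937 + 49.504 + 16.141 = 92.582 W.
Ideal ⇒ P_in = P_out, so I_p = P_out/V_p = 92.582/120 = 0.772 A.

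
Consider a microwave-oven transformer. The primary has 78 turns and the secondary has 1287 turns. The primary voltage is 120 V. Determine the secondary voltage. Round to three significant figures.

V_s ≈ 1980 V

V_s/V_p = N_s/N_p, so V_s = 120 × 1287/78 = 1980 V.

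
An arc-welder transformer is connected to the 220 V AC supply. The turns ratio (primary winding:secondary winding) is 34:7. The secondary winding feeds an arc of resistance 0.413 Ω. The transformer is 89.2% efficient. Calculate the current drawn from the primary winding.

V_s = 220 × 7/34 = 45.294 V.
I_s = V_s/R = 45.294/0.413 = 109.67 A.
P_out = V_s I_s = 45.294 × 109.67 = 4967.5 W.
P_in = P_out/η = 4967.5/0.892 = 5568.9 W.
I_p = P_in/V_p = 5568.9/220 = 25.3 A.

I_p ≈ 25.3 A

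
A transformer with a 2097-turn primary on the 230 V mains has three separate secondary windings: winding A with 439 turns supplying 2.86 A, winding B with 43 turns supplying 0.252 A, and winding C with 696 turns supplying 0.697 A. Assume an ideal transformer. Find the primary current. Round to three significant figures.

I_p ≈ 0.835 A

V_A = 230 × 439/2097 = 48.150 V; V_B = 230 × 43/2097 = 4.7163 V; V_C = 230 × 696/2097 = 76.338 V.
P_out = V_A I_A + V_B I_B + V_C I_C = 48.150×2.86 + 4.7163×0.252 + 76.338×0.697 = 137.71 + 1.1885 + 53.207 = 192.10 W.
Ideal ⇒ P_in = P_out, so I_p = P_out/V_p = 192.10/230 = 0.835 A.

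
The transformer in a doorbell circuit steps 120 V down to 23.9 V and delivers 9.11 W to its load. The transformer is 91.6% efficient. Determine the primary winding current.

P_in = P_out/η = 9.11/0.916 = 9.9454 W.
I_p = P_in/V_p = 9.9454/120 = 0.0829 A.

I_p ≈ 0.0829 A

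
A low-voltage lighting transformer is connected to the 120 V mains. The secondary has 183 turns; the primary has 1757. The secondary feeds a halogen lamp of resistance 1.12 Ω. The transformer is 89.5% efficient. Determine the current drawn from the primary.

I_p ≈ 1.30 A

V_s = 120 × 183/1757 = 12.499 V.
I_s = V_s/R = 12.499/1.12 = 11.159 A.
P_out = V_s I_s = 12.499 × 11.159 = 139.48 W.
P_in = P_out/η = 139.48/0.895 = 155.84 W.
I_p = P_in/V_p = 155.84/120 = 1.30 A.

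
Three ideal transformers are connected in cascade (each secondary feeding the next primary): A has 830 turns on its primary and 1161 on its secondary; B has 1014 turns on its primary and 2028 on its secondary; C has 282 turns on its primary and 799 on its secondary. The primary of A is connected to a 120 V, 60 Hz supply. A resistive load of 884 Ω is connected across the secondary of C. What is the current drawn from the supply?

After A: V = 120.00 × 1161/830 = 167.86 V.
After B: V = 167.86 × 2028/1014 = 335.71 V.
After C: V = 335.71 × 799/282 = 951.18 V.
I_load = 951.18/884 = 1.0760 A, so P_out = 951.18 × 1.0760 = 1023.5 W.
All ideal ⇒ P_in = P_out, so I_supply = 1023.5/120 = 8.53 A.

I_supply ≈ 8.53 A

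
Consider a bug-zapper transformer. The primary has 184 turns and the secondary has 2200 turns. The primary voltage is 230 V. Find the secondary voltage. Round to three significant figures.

V_s/V_p = N_s/N_p, so V_s = 230 × 2200/184 = 2750 V.

V_s ≈ 2750 V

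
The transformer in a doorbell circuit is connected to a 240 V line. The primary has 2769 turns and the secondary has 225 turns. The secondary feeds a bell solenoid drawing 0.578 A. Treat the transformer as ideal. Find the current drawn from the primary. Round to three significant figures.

I_p ≈ 0.0470 A

For an ideal transformer I_p N_p = I_s N_s, so I_p = 0.578 × 225/2769 = 0.0470 A.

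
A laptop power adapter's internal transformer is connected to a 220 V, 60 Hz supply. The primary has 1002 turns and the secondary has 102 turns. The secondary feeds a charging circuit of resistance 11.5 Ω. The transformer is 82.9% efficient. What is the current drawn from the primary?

I_p ≈ 0.239 A

V_s = 220 × 102/1002 = 22.395 V.
I_s = V_s/R = 22.395/11.5 = 1.9474 A.
P_out = V_s I_s = 22.395 × 1.9474 = 43.613 W.
P_in = P_out/η = 43.613/0.829 = 52.609 W.
I_p = P_in/V_p = 52.609/220 = 0.239 A.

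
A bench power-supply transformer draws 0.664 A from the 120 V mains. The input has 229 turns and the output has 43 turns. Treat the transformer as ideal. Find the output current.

I_out/I_in = N_in/N_out, so I_out = 0.664 × 229/43 = 3.54 A.

I_out ≈ 3.54 A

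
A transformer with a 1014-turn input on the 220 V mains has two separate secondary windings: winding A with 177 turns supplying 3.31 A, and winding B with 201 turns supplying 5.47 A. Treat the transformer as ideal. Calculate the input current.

I_in ≈ 1.66 A

V_A = 220 × 177/1014 = 38.402 V; V_B = 220 × 201/1014 = 43.609 V.
P_out = V_A I_A + V_B I_B = 38.402×3.31 + 43.609×5.47 = 127.11 + 238.54 = 365.66 W.
Ideal ⇒ P_in = P_out, so I_in = P_out/V_in = 365.66/220 = 1.66 A.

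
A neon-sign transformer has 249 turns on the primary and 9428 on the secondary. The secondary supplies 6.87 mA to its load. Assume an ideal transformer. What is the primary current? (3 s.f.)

I_p ≈ 0.260 A

For an ideal transformer I_p/I_s = N_s/N_p, so I_p = 0.00687 × 9428/249 = 0.260 A.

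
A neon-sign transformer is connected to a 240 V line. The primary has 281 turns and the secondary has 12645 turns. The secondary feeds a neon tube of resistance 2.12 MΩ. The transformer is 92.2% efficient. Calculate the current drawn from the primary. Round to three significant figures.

I_p ≈ 0.249 A

V_s = 240 × 12645/281 = 10800 V.
I_s = V_s/R = 10800/(2.12×10^6) = 0.0050943 A.
P_out = V_s I_s = 10800 × 0.0050943 = 55.019 W.
P_in = P_out/η = 55.019/0.922 = 59.673 W.
I_p = P_in/V_p = 59.673/240 = 0.249 A.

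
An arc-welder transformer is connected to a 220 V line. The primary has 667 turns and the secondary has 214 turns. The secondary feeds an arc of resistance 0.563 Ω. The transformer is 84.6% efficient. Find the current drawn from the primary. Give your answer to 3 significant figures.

I_p ≈ 47.5 A

V_s = 220 × 214/667 = 70.585 V.
I_s = V_s/R = 70.585/0.563 = 125.37 A.
P_out = V_s I_s = 70.585 × 125.37 = 8849.4 W.
P_in = P_out/η = 8849.4/0.846 = 10460 W.
I_p = P_in/V_p = 10460/220 = 47.5 A.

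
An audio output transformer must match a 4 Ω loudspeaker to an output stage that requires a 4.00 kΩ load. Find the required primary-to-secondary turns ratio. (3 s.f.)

N_p/N_s ≈ 31.6

Z_p/Z_s = (N_p/N_s)², so N_p/N_s = √(4000/4) = √1000 = 31.6.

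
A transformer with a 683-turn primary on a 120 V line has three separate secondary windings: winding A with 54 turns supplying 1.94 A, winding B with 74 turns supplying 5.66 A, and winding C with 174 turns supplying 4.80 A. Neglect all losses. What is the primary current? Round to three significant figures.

I_p ≈ 1.99 A

V_A = 120 × 54/683 = 9.4876 V; V_B = 120 × 74/683 = 13.001 V; V_C = 120 × 174/683 = 30.571 V.
P_out = V_A I_A + V_B I_B + V_C I_C = 9.4876×1.94 + 13.001×5.66 + 30.571×4.80 = 18.406 + 73.588 + 146.74 = 238.73 W.
Ideal ⇒ P_in = P_out, so I_p = P_out/V_p = 238.73/120 = 1.99 A.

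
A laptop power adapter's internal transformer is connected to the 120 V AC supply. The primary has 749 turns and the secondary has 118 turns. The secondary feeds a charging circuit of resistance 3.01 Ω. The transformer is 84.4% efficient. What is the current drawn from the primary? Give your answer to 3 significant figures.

V_s = 120 × 118/749 = 18.905 V.
I_s = V_s/R = 18.905/3.01 = 6.2808 A.
P_out = V_s I_s = 18.905 × 6.2808 = 118.74 W.
P_in = P_out/η = 118.74/0.844 = 140.69 W.
I_p = P_in/V_p = 140.69/120 = 1.17 A.

I_p ≈ 1.17 A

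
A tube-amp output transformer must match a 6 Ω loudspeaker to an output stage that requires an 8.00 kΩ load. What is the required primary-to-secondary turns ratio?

N_p/N_s ≈ 36.5

Z_p/Z_s = (N_p/N_s)², so N_p/N_s = √(8000/6) = √1330 = 36.5.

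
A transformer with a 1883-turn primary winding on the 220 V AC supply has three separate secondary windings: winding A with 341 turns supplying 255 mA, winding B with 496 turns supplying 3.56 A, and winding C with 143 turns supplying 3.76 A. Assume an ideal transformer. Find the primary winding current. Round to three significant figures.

V_A = 220 × 341/1883 = 39.841 V; V_B = 220 × 496/1883 = 57.950 V; V_C = 220 × 143/1883 = 16.707 V.
P_out = V_A I_A + V_B I_B + V_C I_C = 39.841×0.255 + 57.950×3.56 + 16.707×3.76 = 10.159 + 206.30 + 62.820 = 279.28 W.
Ideal ⇒ P_in = P_out, so I_p = P_out/V_p = 279.28/220 = 1.27 A.

I_p ≈ 1.27 A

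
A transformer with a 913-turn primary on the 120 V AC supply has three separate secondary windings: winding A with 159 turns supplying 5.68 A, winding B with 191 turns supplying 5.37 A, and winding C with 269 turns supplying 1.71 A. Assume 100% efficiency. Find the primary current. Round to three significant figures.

V_A = 120 × 159/913 = 20.898 V; V_B = 120 × 191/913 = 25.104 V; V_C = 120 × 269/913 = 35.356 V.
P_out = V_A I_A + V_B I_B + V_C I_C = 20.898×5.68 + 25.104×5.37 + 35.356×1.71 = 118.70 + 134.81 + 60.459 = 313.97 W.
Ideal ⇒ P_in = P_out, so I_p = P_out/V_p = 313.97/120 = 2.62 A.

I_p ≈ 2.62 A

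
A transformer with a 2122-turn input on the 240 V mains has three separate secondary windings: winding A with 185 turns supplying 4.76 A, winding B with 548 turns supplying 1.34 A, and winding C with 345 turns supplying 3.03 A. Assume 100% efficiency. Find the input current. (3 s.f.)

I_in ≈ 1.25 A

V_A = 240 × 185/2122 = 20.924 V; V_B = 240 × 548/2122 = 61.979 V; V_C = 240 × 345/2122 = 39.020 V.
P_out = V_A I_A + V_B I_B + V_C I_C = 20.924×4.76 + 61.979×1.34 + 39.020×3.03 = 99.597 + 83.052 + 118.23 = 300.88 W.
Ideal ⇒ P_in = P_out, so I_in = P_out/V_in = 300.88/240 = 1.25 A.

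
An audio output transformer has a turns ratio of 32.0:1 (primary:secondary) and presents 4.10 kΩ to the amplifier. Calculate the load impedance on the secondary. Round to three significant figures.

Z_s ≈ 4.00 Ω

Z_s = Z_p/(N_p/N_s)² = 4100/32.0² = 4.00 Ω.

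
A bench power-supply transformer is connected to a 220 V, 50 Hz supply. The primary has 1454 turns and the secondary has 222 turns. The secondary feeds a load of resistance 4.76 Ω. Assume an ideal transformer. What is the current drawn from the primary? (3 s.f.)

V_s = V_p × N_s/N_p = 220 × 222/1454 = 33.590 V.
I_s = V_s/R = 33.590/4.76 = 7.0567 A.
For an ideal transformer I_p N_p = I_s N_s, so I_p = 7.0567 × 222/1454 = 1.08 A.

I_p ≈ 1.08 A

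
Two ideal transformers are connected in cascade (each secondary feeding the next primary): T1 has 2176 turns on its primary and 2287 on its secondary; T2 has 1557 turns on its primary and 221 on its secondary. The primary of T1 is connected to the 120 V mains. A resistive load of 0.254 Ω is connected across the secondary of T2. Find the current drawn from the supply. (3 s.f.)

I_supply ≈ 10.5 A

After T1: V = 120.00 × 2287/2176 = 126.12 V.
After T2: V = 126.12 × 221/1557 = 17.902 V.
I_load = 17.902/0.254 = 70.479 A, so P_out = 17.902 × 70.479 = 1261.7 W.
All ideal ⇒ P_in = P_out, so I_supply = 1261.7/120 = 10.5 A.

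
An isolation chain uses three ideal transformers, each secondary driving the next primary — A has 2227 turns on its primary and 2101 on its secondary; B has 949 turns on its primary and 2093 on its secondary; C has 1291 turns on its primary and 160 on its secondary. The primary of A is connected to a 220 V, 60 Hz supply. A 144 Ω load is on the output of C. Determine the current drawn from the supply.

I_supply ≈ 0.102 A

After A: V = 220.00 × 2101/2227 = 207.55 V.
After B: V = 207.55 × 2093/949 = 457.75 V.
After C: V = 457.75 × 160/1291 = 56.732 V.
I_load = 56.732/144 = 0.39397 A, so P_out = 56.732 × 0.39397 = 22.351 W.
All ideal ⇒ P_in = P_out, so I_supply = 22.351/220 = 0.102 A.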